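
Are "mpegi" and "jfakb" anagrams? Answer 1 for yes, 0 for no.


Strings: "mpegi", "jfakb"
Sorted first:  egimp
Sorted second: abfjk
Differ at position 0: 'e' vs 'a' => not anagrams

0


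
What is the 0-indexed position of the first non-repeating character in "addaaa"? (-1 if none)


Input: addaaa
Character frequencies:
  'a': 4
  'd': 2
Scanning left to right for freq == 1:
  Position 0 ('a'): freq=4, skip
  Position 1 ('d'): freq=2, skip
  Position 2 ('d'): freq=2, skip
  Position 3 ('a'): freq=4, skip
  Position 4 ('a'): freq=4, skip
  Position 5 ('a'): freq=4, skip
  No unique character found => answer = -1

-1


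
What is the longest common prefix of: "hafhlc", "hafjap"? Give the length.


Words: hafhlc, hafjap
  Position 0: all 'h' => match
  Position 1: all 'a' => match
  Position 2: all 'f' => match
  Position 3: ('h', 'j') => mismatch, stop
LCP = "haf" (length 3)

3


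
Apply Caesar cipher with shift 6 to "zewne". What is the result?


Caesar cipher: shift "zewne" by 6
  'z' (pos 25) + 6 = pos 5 = 'f'
  'e' (pos 4) + 6 = pos 10 = 'k'
  'w' (pos 22) + 6 = pos 2 = 'c'
  'n' (pos 13) + 6 = pos 19 = 't'
  'e' (pos 4) + 6 = pos 10 = 'k'
Result: fkctk

fkctk


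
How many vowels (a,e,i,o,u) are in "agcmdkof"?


Input: agcmdkof
Checking each character:
  'a' at position 0: vowel (running total: 1)
  'g' at position 1: consonant
  'c' at position 2: consonant
  'm' at position 3: consonant
  'd' at position 4: consonant
  'k' at position 5: consonant
  'o' at position 6: vowel (running total: 2)
  'f' at position 7: consonant
Total vowels: 2

2


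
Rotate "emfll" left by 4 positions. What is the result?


Input: "emfll", rotate left by 4
First 4 characters: "emfl"
Remaining characters: "l"
Concatenate remaining + first: "l" + "emfl" = "lemfl"

lemfl


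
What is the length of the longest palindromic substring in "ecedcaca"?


Input: "ecedcaca"
Checking substrings for palindromes:
  [0:3] "ece" (len 3) => palindrome
  [4:7] "cac" (len 3) => palindrome
  [5:8] "aca" (len 3) => palindrome
Longest palindromic substring: "ece" with length 3

3


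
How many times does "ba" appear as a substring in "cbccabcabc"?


Searching for "ba" in "cbccabcabc"
Scanning each position:
  Position 0: "cb" => no
  Position 1: "bc" => no
  Position 2: "cc" => no
  Position 3: "ca" => no
  Position 4: "ab" => no
  Position 5: "bc" => no
  Position 6: "ca" => no
  Position 7: "ab" => no
  Position 8: "bc" => no
Total occurrences: 0

0


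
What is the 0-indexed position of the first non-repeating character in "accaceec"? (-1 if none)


Input: accaceec
Character frequencies:
  'a': 2
  'c': 4
  'e': 2
Scanning left to right for freq == 1:
  Position 0 ('a'): freq=2, skip
  Position 1 ('c'): freq=4, skip
  Position 2 ('c'): freq=4, skip
  Position 3 ('a'): freq=2, skip
  Position 4 ('c'): freq=4, skip
  Position 5 ('e'): freq=2, skip
  Position 6 ('e'): freq=2, skip
  Position 7 ('c'): freq=4, skip
  No unique character found => answer = -1

-1


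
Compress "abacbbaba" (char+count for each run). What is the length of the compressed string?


Input: abacbbaba
Runs:
  'a' x 1 => "a1"
  'b' x 1 => "b1"
  'a' x 1 => "a1"
  'c' x 1 => "c1"
  'b' x 2 => "b2"
  'a' x 1 => "a1"
  'b' x 1 => "b1"
  'a' x 1 => "a1"
Compressed: "a1b1a1c1b2a1b1a1"
Compressed length: 16

16


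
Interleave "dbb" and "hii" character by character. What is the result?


Interleaving "dbb" and "hii":
  Position 0: 'd' from first, 'h' from second => "dh"
  Position 1: 'b' from first, 'i' from second => "bi"
  Position 2: 'b' from first, 'i' from second => "bi"
Result: dhbibi

dhbibi


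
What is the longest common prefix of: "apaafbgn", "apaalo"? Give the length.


Words: apaafbgn, apaalo
  Position 0: all 'a' => match
  Position 1: all 'p' => match
  Position 2: all 'a' => match
  Position 3: all 'a' => match
  Position 4: ('f', 'l') => mismatch, stop
LCP = "apaa" (length 4)

4


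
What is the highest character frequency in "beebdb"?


Input: beebdb
Character counts:
  'b': 3
  'd': 1
  'e': 2
Maximum frequency: 3

3


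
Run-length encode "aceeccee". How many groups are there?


Input: aceeccee
Scanning for consecutive runs:
  Group 1: 'a' x 1 (positions 0-0)
  Group 2: 'c' x 1 (positions 1-1)
  Group 3: 'e' x 2 (positions 2-3)
  Group 4: 'c' x 2 (positions 4-5)
  Group 5: 'e' x 2 (positions 6-7)
Total groups: 5

5


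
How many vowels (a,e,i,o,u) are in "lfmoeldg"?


Input: lfmoeldg
Checking each character:
  'l' at position 0: consonant
  'f' at position 1: consonant
  'm' at position 2: consonant
  'o' at position 3: vowel (running total: 1)
  'e' at position 4: vowel (running total: 2)
  'l' at position 5: consonant
  'd' at position 6: consonant
  'g' at position 7: consonant
Total vowels: 2

2


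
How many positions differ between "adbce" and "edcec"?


Comparing "adbce" and "edcec" position by position:
  Position 0: 'a' vs 'e' => DIFFER
  Position 1: 'd' vs 'd' => same
  Position 2: 'b' vs 'c' => DIFFER
  Position 3: 'c' vs 'e' => DIFFER
  Position 4: 'e' vs 'c' => DIFFER
Positions that differ: 4

4


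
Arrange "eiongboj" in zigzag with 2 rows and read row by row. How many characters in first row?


Zigzag "eiongboj" into 2 rows:
Placing characters:
  'e' => row 0
  'i' => row 1
  'o' => row 0
  'n' => row 1
  'g' => row 0
  'b' => row 1
  'o' => row 0
  'j' => row 1
Rows:
  Row 0: "eogo"
  Row 1: "inbj"
First row length: 4

4


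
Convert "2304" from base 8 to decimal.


Input: "2304" in base 8
Positional expansion:
  Digit '2' (value 2) x 8^3 = 1024
  Digit '3' (value 3) x 8^2 = 192
  Digit '0' (value 0) x 8^1 = 0
  Digit '4' (value 4) x 8^0 = 4
Sum = 1220

1220


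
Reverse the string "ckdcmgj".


Input: ckdcmgj
Reading characters right to left:
  Position 6: 'j'
  Position 5: 'g'
  Position 4: 'm'
  Position 3: 'c'
  Position 2: 'd'
  Position 1: 'k'
  Position 0: 'c'
Reversed: jgmcdkc

jgmcdkc


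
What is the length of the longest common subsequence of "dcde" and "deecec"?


LCS of "dcde" and "deecec"
DP table:
           d    e    e    c    e    c
      0    0    0    0    0    0    0
  d   0    1    1    1    1    1    1
  c   0    1    1    1    2    2    2
  d   0    1    1    1    2    2    2
  e   0    1    2    2    2    3    3
LCS length = dp[4][6] = 3

3


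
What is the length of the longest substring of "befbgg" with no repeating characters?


Input: "befbgg"
Sliding window (track last position of each char):
  Position 0 ('b'): window [0,0] length 1 -- new best
  Position 1 ('e'): window [0,1] length 2 -- new best
  Position 2 ('f'): window [0,2] length 3 -- new best
  Position 3 ('b'): repeat (last at 0), move window start to 1
  Position 3 ('b'): window [1,3] length 3
  Position 4 ('g'): window [1,4] length 4 -- new best
  Position 5 ('g'): repeat (last at 4), move window start to 5
  Position 5 ('g'): window [5,5] length 1
Longest substring with no repeats: "efbg" with length 4

4


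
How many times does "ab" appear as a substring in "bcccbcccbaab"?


Searching for "ab" in "bcccbcccbaab"
Scanning each position:
  Position 0: "bc" => no
  Position 1: "cc" => no
  Position 2: "cc" => no
  Position 3: "cb" => no
  Position 4: "bc" => no
  Position 5: "cc" => no
  Position 6: "cc" => no
  Position 7: "cb" => no
  Position 8: "ba" => no
  Position 9: "aa" => no
  Position 10: "ab" => MATCH
Total occurrences: 1

1


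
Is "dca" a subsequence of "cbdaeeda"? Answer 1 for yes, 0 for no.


Check if "dca" is a subsequence of "cbdaeeda"
Greedy scan:
  Position 0 ('c'): no match needed
  Position 1 ('b'): no match needed
  Position 2 ('d'): matches sub[0] = 'd'
  Position 3 ('a'): no match needed
  Position 4 ('e'): no match needed
  Position 5 ('e'): no match needed
  Position 6 ('d'): no match needed
  Position 7 ('a'): no match needed
Only matched 1/3 characters => not a subsequence

0


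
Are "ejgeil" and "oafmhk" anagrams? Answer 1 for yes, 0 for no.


Strings: "ejgeil", "oafmhk"
Sorted first:  eegijl
Sorted second: afhkmo
Differ at position 0: 'e' vs 'a' => not anagrams

0


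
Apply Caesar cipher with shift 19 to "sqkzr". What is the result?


Caesar cipher: shift "sqkzr" by 19
  's' (pos 18) + 19 = pos 11 = 'l'
  'q' (pos 16) + 19 = pos 9 = 'j'
  'k' (pos 10) + 19 = pos 3 = 'd'
  'z' (pos 25) + 19 = pos 18 = 's'
  'r' (pos 17) + 19 = pos 10 = 'k'
Result: ljdsk

ljdsk


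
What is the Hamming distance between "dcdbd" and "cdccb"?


Comparing "dcdbd" and "cdccb" position by position:
  Position 0: 'd' vs 'c' => differ
  Position 1: 'c' vs 'd' => differ
  Position 2: 'd' vs 'c' => differ
  Position 3: 'b' vs 'c' => differ
  Position 4: 'd' vs 'b' => differ
Total differences (Hamming distance): 5

5


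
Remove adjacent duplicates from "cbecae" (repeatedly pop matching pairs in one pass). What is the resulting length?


Input: cbecae
Stack-based adjacent duplicate removal:
  Read 'c': push. Stack: c
  Read 'b': push. Stack: cb
  Read 'e': push. Stack: cbe
  Read 'c': push. Stack: cbec
  Read 'a': push. Stack: cbeca
  Read 'e': push. Stack: cbecae
Final stack: "cbecae" (length 6)

6


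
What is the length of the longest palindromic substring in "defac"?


Input: "defac"
Checking substrings for palindromes:
  No multi-char palindromic substrings found
Longest palindromic substring: "d" with length 1

1


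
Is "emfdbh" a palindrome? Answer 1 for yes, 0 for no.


Input: emfdbh
Reversed: hbdfme
  Compare pos 0 ('e') with pos 5 ('h'): MISMATCH
  Compare pos 1 ('m') with pos 4 ('b'): MISMATCH
  Compare pos 2 ('f') with pos 3 ('d'): MISMATCH
Result: not a palindrome

0


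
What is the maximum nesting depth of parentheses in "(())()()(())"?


Input: "(())()()(())"
Tracking depth:
  Position 0 '(': depth becomes 1
  Position 1 '(': depth becomes 2
  Position 2 ')': depth becomes 1
  Position 3 ')': depth becomes 0
  Position 4 '(': depth becomes 1
  Position 5 ')': depth becomes 0
  Position 6 '(': depth becomes 1
  Position 7 ')': depth becomes 0
  Position 8 '(': depth becomes 1
  Position 9 '(': depth becomes 2
  Position 10 ')': depth becomes 1
  Position 11 ')': depth becomes 0
Maximum depth reached: 2

2


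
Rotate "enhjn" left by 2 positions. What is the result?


Input: "enhjn", rotate left by 2
First 2 characters: "en"
Remaining characters: "hjn"
Concatenate remaining + first: "hjn" + "en" = "hjnen"

hjnen


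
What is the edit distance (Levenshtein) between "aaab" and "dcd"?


Computing edit distance: "aaab" -> "dcd"
DP table:
           d    c    d
      0    1    2    3
  a   1    1    2    3
  a   2    2    2    3
  a   3    3    3    3
  b   4    4    4    4
Edit distance = dp[4][3] = 4

4


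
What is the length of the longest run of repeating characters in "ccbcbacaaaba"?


Input: "ccbcbacaaaba"
Scanning for longest run:
  Position 1 ('c'): continues run of 'c', length=2
  Position 2 ('b'): new char, reset run to 1
  Position 3 ('c'): new char, reset run to 1
  Position 4 ('b'): new char, reset run to 1
  Position 5 ('a'): new char, reset run to 1
  Position 6 ('c'): new char, reset run to 1
  Position 7 ('a'): new char, reset run to 1
  Position 8 ('a'): continues run of 'a', length=2
  Position 9 ('a'): continues run of 'a', length=3
  Position 10 ('b'): new char, reset run to 1
  Position 11 ('a'): new char, reset run to 1
Longest run: 'a' with length 3

3


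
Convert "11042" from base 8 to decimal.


Input: "11042" in base 8
Positional expansion:
  Digit '1' (value 1) x 8^4 = 4096
  Digit '1' (value 1) x 8^3 = 512
  Digit '0' (value 0) x 8^2 = 0
  Digit '4' (value 4) x 8^1 = 32
  Digit '2' (value 2) x 8^0 = 2
Sum = 4642

4642


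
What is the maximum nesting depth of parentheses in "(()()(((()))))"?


Input: "(()()(((()))))"
Tracking depth:
  Position 0 '(': depth becomes 1
  Position 1 '(': depth becomes 2
  Position 2 ')': depth becomes 1
  Position 3 '(': depth becomes 2
  Position 4 ')': depth becomes 1
  Position 5 '(': depth becomes 2
  Position 6 '(': depth becomes 3
  Position 7 '(': depth becomes 4
  Position 8 '(': depth becomes 5
  Position 9 ')': depth becomes 4
  Position 10 ')': depth becomes 3
  Position 11 ')': depth becomes 2
  Position 12 ')': depth becomes 1
  Position 13 ')': depth becomes 0
Maximum depth reached: 5

5


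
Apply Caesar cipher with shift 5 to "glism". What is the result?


Caesar cipher: shift "glism" by 5
  'g' (pos 6) + 5 = pos 11 = 'l'
  'l' (pos 11) + 5 = pos 16 = 'q'
  'i' (pos 8) + 5 = pos 13 = 'n'
  's' (pos 18) + 5 = pos 23 = 'x'
  'm' (pos 12) + 5 = pos 17 = 'r'
Result: lqnxr

lqnxr


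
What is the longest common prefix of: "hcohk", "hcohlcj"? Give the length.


Words: hcohk, hcohlcj
  Position 0: all 'h' => match
  Position 1: all 'c' => match
  Position 2: all 'o' => match
  Position 3: all 'h' => match
  Position 4: ('k', 'l') => mismatch, stop
LCP = "hcoh" (length 4)

4


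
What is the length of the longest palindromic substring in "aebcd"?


Input: "aebcd"
Checking substrings for palindromes:
  No multi-char palindromic substrings found
Longest palindromic substring: "a" with length 1

1


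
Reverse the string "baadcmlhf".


Input: baadcmlhf
Reading characters right to left:
  Position 8: 'f'
  Position 7: 'h'
  Position 6: 'l'
  Position 5: 'm'
  Position 4: 'c'
  Position 3: 'd'
  Position 2: 'a'
  Position 1: 'a'
  Position 0: 'b'
Reversed: fhlmcdaab

fhlmcdaab


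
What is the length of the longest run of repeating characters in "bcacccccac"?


Input: "bcacccccac"
Scanning for longest run:
  Position 1 ('c'): new char, reset run to 1
  Position 2 ('a'): new char, reset run to 1
  Position 3 ('c'): new char, reset run to 1
  Position 4 ('c'): continues run of 'c', length=2
  Position 5 ('c'): continues run of 'c', length=3
  Position 6 ('c'): continues run of 'c', length=4
  Position 7 ('c'): continues run of 'c', length=5
  Position 8 ('a'): new char, reset run to 1
  Position 9 ('c'): new char, reset run to 1
Longest run: 'c' with length 5

5


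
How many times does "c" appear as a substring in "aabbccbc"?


Searching for "c" in "aabbccbc"
Scanning each position:
  Position 0: "a" => no
  Position 1: "a" => no
  Position 2: "b" => no
  Position 3: "b" => no
  Position 4: "c" => MATCH
  Position 5: "c" => MATCH
  Position 6: "b" => no
  Position 7: "c" => MATCH
Total occurrences: 3

3


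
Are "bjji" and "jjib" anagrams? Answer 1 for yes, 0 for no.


Strings: "bjji", "jjib"
Sorted first:  bijj
Sorted second: bijj
Sorted forms match => anagrams

1


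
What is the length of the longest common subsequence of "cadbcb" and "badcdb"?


LCS of "cadbcb" and "badcdb"
DP table:
           b    a    d    c    d    b
      0    0    0    0    0    0    0
  c   0    0    0    0    1    1    1
  a   0    0    1    1    1    1    1
  d   0    0    1    2    2    2    2
  b   0    1    1    2    2    2    3
  c   0    1    1    2    3    3    3
  b   0    1    1    2    3    3    4
LCS length = dp[6][6] = 4

4


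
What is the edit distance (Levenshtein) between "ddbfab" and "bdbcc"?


Computing edit distance: "ddbfab" -> "bdbcc"
DP table:
           b    d    b    c    c
      0    1    2    3    4    5
  d   1    1    1    2    3    4
  d   2    2    1    2    3    4
  b   3    2    2    1    2    3
  f   4    3    3    2    2    3
  a   5    4    4    3    3    3
  b   6    5    5    4    4    4
Edit distance = dp[6][5] = 4

4


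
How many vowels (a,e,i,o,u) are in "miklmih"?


Input: miklmih
Checking each character:
  'm' at position 0: consonant
  'i' at position 1: vowel (running total: 1)
  'k' at position 2: consonant
  'l' at position 3: consonant
  'm' at position 4: consonant
  'i' at position 5: vowel (running total: 2)
  'h' at position 6: consonant
Total vowels: 2

2


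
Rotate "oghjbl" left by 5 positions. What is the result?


Input: "oghjbl", rotate left by 5
First 5 characters: "oghjb"
Remaining characters: "l"
Concatenate remaining + first: "l" + "oghjb" = "loghjb"

loghjb


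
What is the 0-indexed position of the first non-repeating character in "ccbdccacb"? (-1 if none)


Input: ccbdccacb
Character frequencies:
  'a': 1
  'b': 2
  'c': 5
  'd': 1
Scanning left to right for freq == 1:
  Position 0 ('c'): freq=5, skip
  Position 1 ('c'): freq=5, skip
  Position 2 ('b'): freq=2, skip
  Position 3 ('d'): unique! => answer = 3

3


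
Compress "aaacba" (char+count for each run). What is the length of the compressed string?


Input: aaacba
Runs:
  'a' x 3 => "a3"
  'c' x 1 => "c1"
  'b' x 1 => "b1"
  'a' x 1 => "a1"
Compressed: "a3c1b1a1"
Compressed length: 8

8


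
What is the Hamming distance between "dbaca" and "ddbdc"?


Comparing "dbaca" and "ddbdc" position by position:
  Position 0: 'd' vs 'd' => same
  Position 1: 'b' vs 'd' => differ
  Position 2: 'a' vs 'b' => differ
  Position 3: 'c' vs 'd' => differ
  Position 4: 'a' vs 'c' => differ
Total differences (Hamming distance): 4

4


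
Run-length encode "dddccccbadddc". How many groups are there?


Input: dddccccbadddc
Scanning for consecutive runs:
  Group 1: 'd' x 3 (positions 0-2)
  Group 2: 'c' x 4 (positions 3-6)
  Group 3: 'b' x 1 (positions 7-7)
  Group 4: 'a' x 1 (positions 8-8)
  Group 5: 'd' x 3 (positions 9-11)
  Group 6: 'c' x 1 (positions 12-12)
Total groups: 6

6


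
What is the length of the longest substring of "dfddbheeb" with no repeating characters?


Input: "dfddbheeb"
Sliding window (track last position of each char):
  Position 0 ('d'): window [0,0] length 1 -- new best
  Position 1 ('f'): window [0,1] length 2 -- new best
  Position 2 ('d'): repeat (last at 0), move window start to 1
  Position 2 ('d'): window [1,2] length 2
  Position 3 ('d'): repeat (last at 2), move window start to 3
  Position 3 ('d'): window [3,3] length 1
  Position 4 ('b'): window [3,4] length 2
  Position 5 ('h'): window [3,5] length 3 -- new best
  Position 6 ('e'): window [3,6] length 4 -- new best
  Position 7 ('e'): repeat (last at 6), move window start to 7
  Position 7 ('e'): window [7,7] length 1
  Position 8 ('b'): window [7,8] length 2
Longest substring with no repeats: "dbhe" with length 4

4


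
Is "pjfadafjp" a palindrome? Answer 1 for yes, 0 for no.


Input: pjfadafjp
Reversed: pjfadafjp
  Compare pos 0 ('p') with pos 8 ('p'): match
  Compare pos 1 ('j') with pos 7 ('j'): match
  Compare pos 2 ('f') with pos 6 ('f'): match
  Compare pos 3 ('a') with pos 5 ('a'): match
Result: palindrome

1


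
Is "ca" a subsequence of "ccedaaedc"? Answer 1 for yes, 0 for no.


Check if "ca" is a subsequence of "ccedaaedc"
Greedy scan:
  Position 0 ('c'): matches sub[0] = 'c'
  Position 1 ('c'): no match needed
  Position 2 ('e'): no match needed
  Position 3 ('d'): no match needed
  Position 4 ('a'): matches sub[1] = 'a'
  Position 5 ('a'): no match needed
  Position 6 ('e'): no match needed
  Position 7 ('d'): no match needed
  Position 8 ('c'): no match needed
All 2 characters matched => is a subsequence

1


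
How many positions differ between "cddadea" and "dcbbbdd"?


Comparing "cddadea" and "dcbbbdd" position by position:
  Position 0: 'c' vs 'd' => DIFFER
  Position 1: 'd' vs 'c' => DIFFER
  Position 2: 'd' vs 'b' => DIFFER
  Position 3: 'a' vs 'b' => DIFFER
  Position 4: 'd' vs 'b' => DIFFER
  Position 5: 'e' vs 'd' => DIFFER
  Position 6: 'a' vs 'd' => DIFFER
Positions that differ: 7

7


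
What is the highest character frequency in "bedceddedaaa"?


Input: bedceddedaaa
Character counts:
  'a': 3
  'b': 1
  'c': 1
  'd': 4
  'e': 3
Maximum frequency: 4

4


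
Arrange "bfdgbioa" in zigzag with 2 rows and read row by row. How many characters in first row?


Zigzag "bfdgbioa" into 2 rows:
Placing characters:
  'b' => row 0
  'f' => row 1
  'd' => row 0
  'g' => row 1
  'b' => row 0
  'i' => row 1
  'o' => row 0
  'a' => row 1
Rows:
  Row 0: "bdbo"
  Row 1: "fgia"
First row length: 4

4


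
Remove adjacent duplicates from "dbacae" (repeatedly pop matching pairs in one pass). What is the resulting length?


Input: dbacae
Stack-based adjacent duplicate removal:
  Read 'd': push. Stack: d
  Read 'b': push. Stack: db
  Read 'a': push. Stack: dba
  Read 'c': push. Stack: dbac
  Read 'a': push. Stack: dbaca
  Read 'e': push. Stack: dbacae
Final stack: "dbacae" (length 6)

6


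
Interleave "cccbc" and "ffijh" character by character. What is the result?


Interleaving "cccbc" and "ffijh":
  Position 0: 'c' from first, 'f' from second => "cf"
  Position 1: 'c' from first, 'f' from second => "cf"
  Position 2: 'c' from first, 'i' from second => "ci"
  Position 3: 'b' from first, 'j' from second => "bj"
  Position 4: 'c' from first, 'h' from second => "ch"
Result: cfcfcibjch

cfcfcibjch


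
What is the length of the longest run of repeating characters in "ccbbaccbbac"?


Input: "ccbbaccbbac"
Scanning for longest run:
  Position 1 ('c'): continues run of 'c', length=2
  Position 2 ('b'): new char, reset run to 1
  Position 3 ('b'): continues run of 'b', length=2
  Position 4 ('a'): new char, reset run to 1
  Position 5 ('c'): new char, reset run to 1
  Position 6 ('c'): continues run of 'c', length=2
  Position 7 ('b'): new char, reset run to 1
  Position 8 ('b'): continues run of 'b', length=2
  Position 9 ('a'): new char, reset run to 1
  Position 10 ('c'): new char, reset run to 1
Longest run: 'c' with length 2

2


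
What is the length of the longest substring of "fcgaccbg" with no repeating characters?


Input: "fcgaccbg"
Sliding window (track last position of each char):
  Position 0 ('f'): window [0,0] length 1 -- new best
  Position 1 ('c'): window [0,1] length 2 -- new best
  Position 2 ('g'): window [0,2] length 3 -- new best
  Position 3 ('a'): window [0,3] length 4 -- new best
  Position 4 ('c'): repeat (last at 1), move window start to 2
  Position 4 ('c'): window [2,4] length 3
  Position 5 ('c'): repeat (last at 4), move window start to 5
  Position 5 ('c'): window [5,5] length 1
  Position 6 ('b'): window [5,6] length 2
  Position 7 ('g'): window [5,7] length 3
Longest substring with no repeats: "fcga" with length 4

4


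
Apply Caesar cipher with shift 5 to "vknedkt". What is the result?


Caesar cipher: shift "vknedkt" by 5
  'v' (pos 21) + 5 = pos 0 = 'a'
  'k' (pos 10) + 5 = pos 15 = 'p'
  'n' (pos 13) + 5 = pos 18 = 's'
  'e' (pos 4) + 5 = pos 9 = 'j'
  'd' (pos 3) + 5 = pos 8 = 'i'
  'k' (pos 10) + 5 = pos 15 = 'p'
  't' (pos 19) + 5 = pos 24 = 'y'
Result: apsjipy

apsjipy


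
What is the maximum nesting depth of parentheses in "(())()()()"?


Input: "(())()()()"
Tracking depth:
  Position 0 '(': depth becomes 1
  Position 1 '(': depth becomes 2
  Position 2 ')': depth becomes 1
  Position 3 ')': depth becomes 0
  Position 4 '(': depth becomes 1
  Position 5 ')': depth becomes 0
  Position 6 '(': depth becomes 1
  Position 7 ')': depth becomes 0
  Position 8 '(': depth becomes 1
  Position 9 ')': depth becomes 0
Maximum depth reached: 2

2


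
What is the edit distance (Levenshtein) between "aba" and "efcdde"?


Computing edit distance: "aba" -> "efcdde"
DP table:
           e    f    c    d    d    e
      0    1    2    3    4    5    6
  a   1    1    2    3    4    5    6
  b   2    2    2    3    4    5    6
  a   3    3    3    3    4    5    6
Edit distance = dp[3][6] = 6

6


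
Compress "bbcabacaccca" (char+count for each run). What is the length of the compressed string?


Input: bbcabacaccca
Runs:
  'b' x 2 => "b2"
  'c' x 1 => "c1"
  'a' x 1 => "a1"
  'b' x 1 => "b1"
  'a' x 1 => "a1"
  'c' x 1 => "c1"
  'a' x 1 => "a1"
  'c' x 3 => "c3"
  'a' x 1 => "a1"
Compressed: "b2c1a1b1a1c1a1c3a1"
Compressed length: 18

18


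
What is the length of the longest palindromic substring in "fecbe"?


Input: "fecbe"
Checking substrings for palindromes:
  No multi-char palindromic substrings found
Longest palindromic substring: "f" with length 1

1


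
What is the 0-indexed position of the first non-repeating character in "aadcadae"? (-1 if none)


Input: aadcadae
Character frequencies:
  'a': 4
  'c': 1
  'd': 2
  'e': 1
Scanning left to right for freq == 1:
  Position 0 ('a'): freq=4, skip
  Position 1 ('a'): freq=4, skip
  Position 2 ('d'): freq=2, skip
  Position 3 ('c'): unique! => answer = 3

3


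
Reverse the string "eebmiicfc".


Input: eebmiicfc
Reading characters right to left:
  Position 8: 'c'
  Position 7: 'f'
  Position 6: 'c'
  Position 5: 'i'
  Position 4: 'i'
  Position 3: 'm'
  Position 2: 'b'
  Position 1: 'e'
  Position 0: 'e'
Reversed: cfciimbee

cfciimbee


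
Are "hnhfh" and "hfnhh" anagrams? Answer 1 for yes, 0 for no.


Strings: "hnhfh", "hfnhh"
Sorted first:  fhhhn
Sorted second: fhhhn
Sorted forms match => anagrams

1


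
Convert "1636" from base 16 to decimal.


Input: "1636" in base 16
Positional expansion:
  Digit '1' (value 1) x 16^3 = 4096
  Digit '6' (value 6) x 16^2 = 1536
  Digit '3' (value 3) x 16^1 = 48
  Digit '6' (value 6) x 16^0 = 6
Sum = 5686

5686


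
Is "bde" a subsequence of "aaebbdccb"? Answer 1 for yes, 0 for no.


Check if "bde" is a subsequence of "aaebbdccb"
Greedy scan:
  Position 0 ('a'): no match needed
  Position 1 ('a'): no match needed
  Position 2 ('e'): no match needed
  Position 3 ('b'): matches sub[0] = 'b'
  Position 4 ('b'): no match needed
  Position 5 ('d'): matches sub[1] = 'd'
  Position 6 ('c'): no match needed
  Position 7 ('c'): no match needed
  Position 8 ('b'): no match needed
Only matched 2/3 characters => not a subsequence

0


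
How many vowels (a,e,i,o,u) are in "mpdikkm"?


Input: mpdikkm
Checking each character:
  'm' at position 0: consonant
  'p' at position 1: consonant
  'd' at position 2: consonant
  'i' at position 3: vowel (running total: 1)
  'k' at position 4: consonant
  'k' at position 5: consonant
  'm' at position 6: consonant
Total vowels: 1

1


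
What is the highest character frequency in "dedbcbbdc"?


Input: dedbcbbdc
Character counts:
  'b': 3
  'c': 2
  'd': 3
  'e': 1
Maximum frequency: 3

3


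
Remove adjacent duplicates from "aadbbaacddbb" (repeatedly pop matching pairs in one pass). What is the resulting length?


Input: aadbbaacddbb
Stack-based adjacent duplicate removal:
  Read 'a': push. Stack: a
  Read 'a': matches stack top 'a' => pop. Stack: (empty)
  Read 'd': push. Stack: d
  Read 'b': push. Stack: db
  Read 'b': matches stack top 'b' => pop. Stack: d
  Read 'a': push. Stack: da
  Read 'a': matches stack top 'a' => pop. Stack: d
  Read 'c': push. Stack: dc
  Read 'd': push. Stack: dcd
  Read 'd': matches stack top 'd' => pop. Stack: dc
  Read 'b': push. Stack: dcb
  Read 'b': matches stack top 'b' => pop. Stack: dc
Final stack: "dc" (length 2)

2


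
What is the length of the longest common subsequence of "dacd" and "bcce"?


LCS of "dacd" and "bcce"
DP table:
           b    c    c    e
      0    0    0    0    0
  d   0    0    0    0    0
  a   0    0    0    0    0
  c   0    0    1    1    1
  d   0    0    1    1    1
LCS length = dp[4][4] = 1

1


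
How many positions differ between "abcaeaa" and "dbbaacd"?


Comparing "abcaeaa" and "dbbaacd" position by position:
  Position 0: 'a' vs 'd' => DIFFER
  Position 1: 'b' vs 'b' => same
  Position 2: 'c' vs 'b' => DIFFER
  Position 3: 'a' vs 'a' => same
  Position 4: 'e' vs 'a' => DIFFER
  Position 5: 'a' vs 'c' => DIFFER
  Position 6: 'a' vs 'd' => DIFFER
Positions that differ: 5

5


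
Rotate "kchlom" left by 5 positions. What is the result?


Input: "kchlom", rotate left by 5
First 5 characters: "kchlo"
Remaining characters: "m"
Concatenate remaining + first: "m" + "kchlo" = "mkchlo"

mkchlo


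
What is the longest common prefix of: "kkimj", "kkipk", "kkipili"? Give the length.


Words: kkimj, kkipk, kkipili
  Position 0: all 'k' => match
  Position 1: all 'k' => match
  Position 2: all 'i' => match
  Position 3: ('m', 'p', 'p') => mismatch, stop
LCP = "kki" (length 3)

3


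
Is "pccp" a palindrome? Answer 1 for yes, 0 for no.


Input: pccp
Reversed: pccp
  Compare pos 0 ('p') with pos 3 ('p'): match
  Compare pos 1 ('c') with pos 2 ('c'): match
Result: palindrome

1


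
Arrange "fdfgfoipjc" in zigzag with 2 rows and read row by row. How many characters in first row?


Zigzag "fdfgfoipjc" into 2 rows:
Placing characters:
  'f' => row 0
  'd' => row 1
  'f' => row 0
  'g' => row 1
  'f' => row 0
  'o' => row 1
  'i' => row 0
  'p' => row 1
  'j' => row 0
  'c' => row 1
Rows:
  Row 0: "fffij"
  Row 1: "dgopc"
First row length: 5

5


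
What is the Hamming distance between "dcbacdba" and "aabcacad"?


Comparing "dcbacdba" and "aabcacad" position by position:
  Position 0: 'd' vs 'a' => differ
  Position 1: 'c' vs 'a' => differ
  Position 2: 'b' vs 'b' => same
  Position 3: 'a' vs 'c' => differ
  Position 4: 'c' vs 'a' => differ
  Position 5: 'd' vs 'c' => differ
  Position 6: 'b' vs 'a' => differ
  Position 7: 'a' vs 'd' => differ
Total differences (Hamming distance): 7

7


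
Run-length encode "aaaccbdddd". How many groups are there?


Input: aaaccbdddd
Scanning for consecutive runs:
  Group 1: 'a' x 3 (positions 0-2)
  Group 2: 'c' x 2 (positions 3-4)
  Group 3: 'b' x 1 (positions 5-5)
  Group 4: 'd' x 4 (positions 6-9)
Total groups: 4

4


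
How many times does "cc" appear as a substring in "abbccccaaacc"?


Searching for "cc" in "abbccccaaacc"
Scanning each position:
  Position 0: "ab" => no
  Position 1: "bb" => no
  Position 2: "bc" => no
  Position 3: "cc" => MATCH
  Position 4: "cc" => MATCH
  Position 5: "cc" => MATCH
  Position 6: "ca" => no
  Position 7: "aa" => no
  Position 8: "aa" => no
  Position 9: "ac" => no
  Position 10: "cc" => MATCH
Total occurrences: 4

4


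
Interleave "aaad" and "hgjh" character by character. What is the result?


Interleaving "aaad" and "hgjh":
  Position 0: 'a' from first, 'h' from second => "ah"
  Position 1: 'a' from first, 'g' from second => "ag"
  Position 2: 'a' from first, 'j' from second => "aj"
  Position 3: 'd' from first, 'h' from second => "dh"
Result: ahagajdh

ahagajdh


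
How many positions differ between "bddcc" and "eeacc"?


Comparing "bddcc" and "eeacc" position by position:
  Position 0: 'b' vs 'e' => DIFFER
  Position 1: 'd' vs 'e' => DIFFER
  Position 2: 'd' vs 'a' => DIFFER
  Position 3: 'c' vs 'c' => same
  Position 4: 'c' vs 'c' => same
Positions that differ: 3

3


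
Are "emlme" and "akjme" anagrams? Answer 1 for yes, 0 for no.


Strings: "emlme", "akjme"
Sorted first:  eelmm
Sorted second: aejkm
Differ at position 0: 'e' vs 'a' => not anagrams

0


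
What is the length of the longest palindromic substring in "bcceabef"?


Input: "bcceabef"
Checking substrings for palindromes:
  [1:3] "cc" (len 2) => palindrome
Longest palindromic substring: "cc" with length 2

2


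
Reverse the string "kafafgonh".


Input: kafafgonh
Reading characters right to left:
  Position 8: 'h'
  Position 7: 'n'
  Position 6: 'o'
  Position 5: 'g'
  Position 4: 'f'
  Position 3: 'a'
  Position 2: 'f'
  Position 1: 'a'
  Position 0: 'k'
Reversed: hnogfafak

hnogfafak


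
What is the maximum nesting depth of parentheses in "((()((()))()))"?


Input: "((()((()))()))"
Tracking depth:
  Position 0 '(': depth becomes 1
  Position 1 '(': depth becomes 2
  Position 2 '(': depth becomes 3
  Position 3 ')': depth becomes 2
  Position 4 '(': depth becomes 3
  Position 5 '(': depth becomes 4
  Position 6 '(': depth becomes 5
  Position 7 ')': depth becomes 4
  Position 8 ')': depth becomes 3
  Position 9 ')': depth becomes 2
  Position 10 '(': depth becomes 3
  Position 11 ')': depth becomes 2
  Position 12 ')': depth becomes 1
  Position 13 ')': depth becomes 0
Maximum depth reached: 5

5


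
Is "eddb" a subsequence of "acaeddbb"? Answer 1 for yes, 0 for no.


Check if "eddb" is a subsequence of "acaeddbb"
Greedy scan:
  Position 0 ('a'): no match needed
  Position 1 ('c'): no match needed
  Position 2 ('a'): no match needed
  Position 3 ('e'): matches sub[0] = 'e'
  Position 4 ('d'): matches sub[1] = 'd'
  Position 5 ('d'): matches sub[2] = 'd'
  Position 6 ('b'): matches sub[3] = 'b'
  Position 7 ('b'): no match needed
All 4 characters matched => is a subsequence

1


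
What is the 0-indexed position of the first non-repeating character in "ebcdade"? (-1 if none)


Input: ebcdade
Character frequencies:
  'a': 1
  'b': 1
  'c': 1
  'd': 2
  'e': 2
Scanning left to right for freq == 1:
  Position 0 ('e'): freq=2, skip
  Position 1 ('b'): unique! => answer = 1

1


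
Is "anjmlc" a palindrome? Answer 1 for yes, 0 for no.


Input: anjmlc
Reversed: clmjna
  Compare pos 0 ('a') with pos 5 ('c'): MISMATCH
  Compare pos 1 ('n') with pos 4 ('l'): MISMATCH
  Compare pos 2 ('j') with pos 3 ('m'): MISMATCH
Result: not a palindrome

0


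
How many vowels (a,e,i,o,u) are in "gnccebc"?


Input: gnccebc
Checking each character:
  'g' at position 0: consonant
  'n' at position 1: consonant
  'c' at position 2: consonant
  'c' at position 3: consonant
  'e' at position 4: vowel (running total: 1)
  'b' at position 5: consonant
  'c' at position 6: consonant
Total vowels: 1

1


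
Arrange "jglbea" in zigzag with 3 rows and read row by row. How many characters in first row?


Zigzag "jglbea" into 3 rows:
Placing characters:
  'j' => row 0
  'g' => row 1
  'l' => row 2
  'b' => row 1
  'e' => row 0
  'a' => row 1
Rows:
  Row 0: "je"
  Row 1: "gba"
  Row 2: "l"
First row length: 2

2


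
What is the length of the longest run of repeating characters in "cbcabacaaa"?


Input: "cbcabacaaa"
Scanning for longest run:
  Position 1 ('b'): new char, reset run to 1
  Position 2 ('c'): new char, reset run to 1
  Position 3 ('a'): new char, reset run to 1
  Position 4 ('b'): new char, reset run to 1
  Position 5 ('a'): new char, reset run to 1
  Position 6 ('c'): new char, reset run to 1
  Position 7 ('a'): new char, reset run to 1
  Position 8 ('a'): continues run of 'a', length=2
  Position 9 ('a'): continues run of 'a', length=3
Longest run: 'a' with length 3

3


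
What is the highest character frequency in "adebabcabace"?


Input: adebabcabace
Character counts:
  'a': 4
  'b': 3
  'c': 2
  'd': 1
  'e': 2
Maximum frequency: 4

4


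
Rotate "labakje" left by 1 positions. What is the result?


Input: "labakje", rotate left by 1
First 1 characters: "l"
Remaining characters: "abakje"
Concatenate remaining + first: "abakje" + "l" = "abakjel"

abakjel


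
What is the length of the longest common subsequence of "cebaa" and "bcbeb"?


LCS of "cebaa" and "bcbeb"
DP table:
           b    c    b    e    b
      0    0    0    0    0    0
  c   0    0    1    1    1    1
  e   0    0    1    1    2    2
  b   0    1    1    2    2    3
  a   0    1    1    2    2    3
  a   0    1    1    2    2    3
LCS length = dp[5][5] = 3

3


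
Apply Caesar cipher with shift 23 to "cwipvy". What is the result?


Caesar cipher: shift "cwipvy" by 23
  'c' (pos 2) + 23 = pos 25 = 'z'
  'w' (pos 22) + 23 = pos 19 = 't'
  'i' (pos 8) + 23 = pos 5 = 'f'
  'p' (pos 15) + 23 = pos 12 = 'm'
  'v' (pos 21) + 23 = pos 18 = 's'
  'y' (pos 24) + 23 = pos 21 = 'v'
Result: ztfmsv

ztfmsv


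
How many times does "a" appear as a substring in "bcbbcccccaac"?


Searching for "a" in "bcbbcccccaac"
Scanning each position:
  Position 0: "b" => no
  Position 1: "c" => no
  Position 2: "b" => no
  Position 3: "b" => no
  Position 4: "c" => no
  Position 5: "c" => no
  Position 6: "c" => no
  Position 7: "c" => no
  Position 8: "c" => no
  Position 9: "a" => MATCH
  Position 10: "a" => MATCH
  Position 11: "c" => no
Total occurrences: 2

2


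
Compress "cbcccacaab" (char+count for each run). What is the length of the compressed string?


Input: cbcccacaab
Runs:
  'c' x 1 => "c1"
  'b' x 1 => "b1"
  'c' x 3 => "c3"
  'a' x 1 => "a1"
  'c' x 1 => "c1"
  'a' x 2 => "a2"
  'b' x 1 => "b1"
Compressed: "c1b1c3a1c1a2b1"
Compressed length: 14

14


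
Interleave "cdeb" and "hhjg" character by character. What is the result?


Interleaving "cdeb" and "hhjg":
  Position 0: 'c' from first, 'h' from second => "ch"
  Position 1: 'd' from first, 'h' from second => "dh"
  Position 2: 'e' from first, 'j' from second => "ej"
  Position 3: 'b' from first, 'g' from second => "bg"
Result: chdhejbg

chdhejbg


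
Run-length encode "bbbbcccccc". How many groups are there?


Input: bbbbcccccc
Scanning for consecutive runs:
  Group 1: 'b' x 4 (positions 0-3)
  Group 2: 'c' x 6 (positions 4-9)
Total groups: 2

2


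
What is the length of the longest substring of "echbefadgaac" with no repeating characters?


Input: "echbefadgaac"
Sliding window (track last position of each char):
  Position 0 ('e'): window [0,0] length 1 -- new best
  Position 1 ('c'): window [0,1] length 2 -- new best
  Position 2 ('h'): window [0,2] length 3 -- new best
  Position 3 ('b'): window [0,3] length 4 -- new best
  Position 4 ('e'): repeat (last at 0), move window start to 1
  Position 4 ('e'): window [1,4] length 4
  Position 5 ('f'): window [1,5] length 5 -- new best
  Position 6 ('a'): window [1,6] length 6 -- new best
  Position 7 ('d'): window [1,7] length 7 -- new best
  Position 8 ('g'): window [1,8] length 8 -- new best
  Position 9 ('a'): repeat (last at 6), move window start to 7
  Position 9 ('a'): window [7,9] length 3
  Position 10 ('a'): repeat (last at 9), move window start to 10
  Position 10 ('a'): window [10,10] length 1
  Position 11 ('c'): window [10,11] length 2
Longest substring with no repeats: "chbefadg" with length 8

8


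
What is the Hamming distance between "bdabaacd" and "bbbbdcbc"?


Comparing "bdabaacd" and "bbbbdcbc" position by position:
  Position 0: 'b' vs 'b' => same
  Position 1: 'd' vs 'b' => differ
  Position 2: 'a' vs 'b' => differ
  Position 3: 'b' vs 'b' => same
  Position 4: 'a' vs 'd' => differ
  Position 5: 'a' vs 'c' => differ
  Position 6: 'c' vs 'b' => differ
  Position 7: 'd' vs 'c' => differ
Total differences (Hamming distance): 6

6


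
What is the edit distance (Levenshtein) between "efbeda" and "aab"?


Computing edit distance: "efbeda" -> "aab"
DP table:
           a    a    b
      0    1    2    3
  e   1    1    2    3
  f   2    2    2    3
  b   3    3    3    2
  e   4    4    4    3
  d   5    5    5    4
  a   6    5    5    5
Edit distance = dp[6][3] = 5

5


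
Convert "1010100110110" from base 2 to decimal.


Input: "1010100110110" in base 2
Positional expansion:
  Digit '1' (value 1) x 2^12 = 4096
  Digit '0' (value 0) x 2^11 = 0
  Digit '1' (value 1) x 2^10 = 1024
  Digit '0' (value 0) x 2^9 = 0
  Digit '1' (value 1) x 2^8 = 256
  Digit '0' (value 0) x 2^7 = 0
  Digit '0' (value 0) x 2^6 = 0
  Digit '1' (value 1) x 2^5 = 32
  Digit '1' (value 1) x 2^4 = 16
  Digit '0' (value 0) x 2^3 = 0
  Digit '1' (value 1) x 2^2 = 4
  Digit '1' (value 1) x 2^1 = 2
  Digit '0' (value 0) x 2^0 = 0
Sum = 5430

5430


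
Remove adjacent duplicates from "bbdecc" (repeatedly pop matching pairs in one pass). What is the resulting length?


Input: bbdecc
Stack-based adjacent duplicate removal:
  Read 'b': push. Stack: b
  Read 'b': matches stack top 'b' => pop. Stack: (empty)
  Read 'd': push. Stack: d
  Read 'e': push. Stack: de
  Read 'c': push. Stack: dec
  Read 'c': matches stack top 'c' => pop. Stack: de
Final stack: "de" (length 2)

2


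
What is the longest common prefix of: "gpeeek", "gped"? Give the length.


Words: gpeeek, gped
  Position 0: all 'g' => match
  Position 1: all 'p' => match
  Position 2: all 'e' => match
  Position 3: ('e', 'd') => mismatch, stop
LCP = "gpe" (length 3)

3


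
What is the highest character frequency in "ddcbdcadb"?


Input: ddcbdcadb
Character counts:
  'a': 1
  'b': 2
  'c': 2
  'd': 4
Maximum frequency: 4

4


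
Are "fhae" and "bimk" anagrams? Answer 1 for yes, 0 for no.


Strings: "fhae", "bimk"
Sorted first:  aefh
Sorted second: bikm
Differ at position 0: 'a' vs 'b' => not anagrams

0


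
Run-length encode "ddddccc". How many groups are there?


Input: ddddccc
Scanning for consecutive runs:
  Group 1: 'd' x 4 (positions 0-3)
  Group 2: 'c' x 3 (positions 4-6)
Total groups: 2

2
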